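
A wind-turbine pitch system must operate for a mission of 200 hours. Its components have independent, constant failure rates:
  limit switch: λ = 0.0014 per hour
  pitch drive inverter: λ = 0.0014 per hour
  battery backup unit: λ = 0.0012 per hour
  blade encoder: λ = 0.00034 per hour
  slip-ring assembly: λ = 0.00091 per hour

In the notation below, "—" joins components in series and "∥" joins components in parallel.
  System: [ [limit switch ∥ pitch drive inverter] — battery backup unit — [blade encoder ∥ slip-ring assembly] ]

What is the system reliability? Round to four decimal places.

R(limit switch) = exp(−0.0014 × 200) = 0.755784
R(pitch drive inverter) = exp(−0.0014 × 200) = 0.755784
R(battery backup unit) = exp(−0.0012 × 200) = 0.786628
R(blade encoder) = exp(−0.00034 × 200) = 0.934260
R(slip-ring assembly) = exp(−0.00091 × 200) = 0.833601
Parallel (limit switch and pitch drive inverter): 1 − (1 − 0.755784)(1 − 0.755784) = 0.940359
Parallel (blade encoder and slip-ring assembly): 1 − (1 − 0.934260)(1 − 0.833601) = 0.989061
Series ([0.940359], battery backup unit, and [0.989061]): 0.940359 × 0.786628 × 0.989061 = 0.7316

0.7316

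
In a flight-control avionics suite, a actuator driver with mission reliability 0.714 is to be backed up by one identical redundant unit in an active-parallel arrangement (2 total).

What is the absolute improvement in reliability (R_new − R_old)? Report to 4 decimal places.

R_before = 0.714
R_after = 1 − (1 − 0.714)^2 = 0.9182
ΔR = 0.9182 − 0.714 = 0.2042

0.2042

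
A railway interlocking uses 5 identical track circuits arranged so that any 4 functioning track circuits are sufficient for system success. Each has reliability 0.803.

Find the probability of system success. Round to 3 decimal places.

R = Σ_{i=4}^{5} C(5,i) p^i (1−p)^{5−i} with p = 0.803
C(5,4)·0.803^4·0.197^1 = 0.40954
C(5,5)·0.803^5·0.197^0 = 0.33387
Sum = 0.743

0.743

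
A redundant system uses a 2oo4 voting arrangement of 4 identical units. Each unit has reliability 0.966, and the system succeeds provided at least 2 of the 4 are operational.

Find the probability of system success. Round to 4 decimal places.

R = Σ_{i=2}^{4} C(4,i) p^i (1−p)^{4−i} with p = 0.966
C(4,2)·0.966^2·0.034^2 = 0.006472
C(4,3)·0.966^3·0.034^1 = 0.122594
C(4,4)·0.966^4·0.034^0 = 0.870780
Sum = 0.9998

0.9998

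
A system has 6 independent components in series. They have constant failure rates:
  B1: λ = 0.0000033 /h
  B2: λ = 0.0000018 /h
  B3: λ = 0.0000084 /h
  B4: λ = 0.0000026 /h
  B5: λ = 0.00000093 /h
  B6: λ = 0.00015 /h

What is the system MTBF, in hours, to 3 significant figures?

5990

Series of exponential components: λ_sys = Σ λ_i
λ_sys = 0.0000033 + 0.0000018 + 0.0000084 + 0.0000026 + 0.00000093 + 0.00015 = 1.6703e-04 /h
MTBF = 1 / λ_sys = 5990 h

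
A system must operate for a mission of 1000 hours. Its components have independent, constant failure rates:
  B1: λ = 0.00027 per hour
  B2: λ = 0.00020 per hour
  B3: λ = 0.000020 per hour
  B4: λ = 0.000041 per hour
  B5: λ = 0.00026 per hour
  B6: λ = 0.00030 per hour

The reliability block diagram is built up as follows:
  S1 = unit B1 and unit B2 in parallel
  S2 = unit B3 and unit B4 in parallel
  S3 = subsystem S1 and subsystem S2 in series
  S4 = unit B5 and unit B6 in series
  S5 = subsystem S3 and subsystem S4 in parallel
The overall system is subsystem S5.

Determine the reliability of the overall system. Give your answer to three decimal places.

R(B1) = exp(−0.00027 × 1000) = 0.76338
R(B2) = exp(−0.00020 × 1000) = 0.81873
R(B3) = exp(−0.000020 × 1000) = 0.98020
R(B4) = exp(−0.000041 × 1000) = 0.95983
R(B5) = exp(−0.00026 × 1000) = 0.77105
R(B6) = exp(−0.00030 × 1000) = 0.74082
Parallel (B1 and B2): 1 − (1 − 0.76338)(1 − 0.81873) = 0.95711
Parallel (B3 and B4): 1 − (1 − 0.98020)(1 − 0.95983) = 0.99920
Series ([0.95711] and [0.99920]): 0.95711 × 0.99920 = 0.95634
Series (B5 and B6): 0.77105 × 0.74082 = 0.57121
Parallel ([0.95634] and [0.57121]): 1 − (1 − 0.95634)(1 − 0.57121) = 0.981

0.981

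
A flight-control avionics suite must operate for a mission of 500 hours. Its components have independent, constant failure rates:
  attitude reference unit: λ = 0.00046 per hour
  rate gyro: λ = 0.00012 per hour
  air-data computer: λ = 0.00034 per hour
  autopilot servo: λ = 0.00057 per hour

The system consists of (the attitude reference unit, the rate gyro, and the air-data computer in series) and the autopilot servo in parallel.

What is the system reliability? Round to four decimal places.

R(attitude reference unit) = exp(−0.00046 × 500) = 0.794534
R(rate gyro) = exp(−0.00012 × 500) = 0.941765
R(air-data computer) = exp(−0.00034 × 500) = 0.843665
R(autopilot servo) = exp(−0.00057 × 500) = 0.752014
Series (attitude reference unit, rate gyro, and air-data computer): 0.794534 × 0.941765 × 0.843665 = 0.631284
Parallel ([0.631284] and autopilot servo): 1 − (1 − 0.631284)(1 − 0.752014) = 0.9086

0.9086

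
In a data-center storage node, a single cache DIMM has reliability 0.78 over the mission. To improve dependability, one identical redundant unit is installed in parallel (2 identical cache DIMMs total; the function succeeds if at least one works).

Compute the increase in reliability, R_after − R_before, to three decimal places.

R_before = 0.78
R_after = 1 − (1 − 0.78)^2 = 0.952
ΔR = 0.952 − 0.78 = 0.172

0.172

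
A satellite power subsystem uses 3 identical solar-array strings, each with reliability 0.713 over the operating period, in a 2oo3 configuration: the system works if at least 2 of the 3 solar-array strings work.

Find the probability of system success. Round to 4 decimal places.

R = Σ_{i=2}^{3} C(3,i) p^i (1−p)^{3−i} with p = 0.713
C(3,2)·0.713^2·0.287^1 = 0.437706
C(3,3)·0.713^3·0.287^0 = 0.362467
Sum = 0.8002

0.8002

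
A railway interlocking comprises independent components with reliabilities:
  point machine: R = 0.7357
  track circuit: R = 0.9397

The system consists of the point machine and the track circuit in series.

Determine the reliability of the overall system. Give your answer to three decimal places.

Series (point machine and track circuit): 0.73570 × 0.93970 = 0.691

0.691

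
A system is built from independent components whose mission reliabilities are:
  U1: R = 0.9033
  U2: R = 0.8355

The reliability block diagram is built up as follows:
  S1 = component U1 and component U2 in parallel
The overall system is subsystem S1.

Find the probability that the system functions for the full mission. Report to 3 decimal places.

Parallel (U1 and U2): 1 − (1 − 0.90330)(1 − 0.83550) = 0.984

0.984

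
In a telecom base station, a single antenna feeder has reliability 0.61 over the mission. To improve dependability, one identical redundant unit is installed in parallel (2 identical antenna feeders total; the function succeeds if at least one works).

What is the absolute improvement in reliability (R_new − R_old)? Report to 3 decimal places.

0.238

R_before = 0.61
R_after = 1 − (1 − 0.61)^2 = 0.848
ΔR = 0.848 − 0.61 = 0.238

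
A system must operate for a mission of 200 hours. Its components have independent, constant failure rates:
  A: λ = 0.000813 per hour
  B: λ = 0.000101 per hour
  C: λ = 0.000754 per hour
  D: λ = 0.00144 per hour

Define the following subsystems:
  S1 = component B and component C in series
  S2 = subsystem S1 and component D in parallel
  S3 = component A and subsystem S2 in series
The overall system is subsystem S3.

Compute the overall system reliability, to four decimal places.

R(A) = exp(−0.000813 × 200) = 0.849931
R(B) = exp(−0.000101 × 200) = 0.980003
R(C) = exp(−0.000754 × 200) = 0.860020
R(D) = exp(−0.00144 × 200) = 0.749762
Series (B and C): 0.980003 × 0.860020 = 0.842822
Parallel ([0.842822] and D): 1 − (1 − 0.842822)(1 − 0.749762) = 0.960668
Series (A and [0.960668]): 0.849931 × 0.960668 = 0.8165

0.8165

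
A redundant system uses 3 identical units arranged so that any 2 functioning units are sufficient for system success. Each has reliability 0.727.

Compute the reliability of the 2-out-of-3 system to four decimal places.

R = Σ_{i=2}^{3} C(3,i) p^i (1−p)^{3−i} with p = 0.727
C(3,2)·0.727^2·0.273^1 = 0.432865
C(3,3)·0.727^3·0.273^0 = 0.384241
Sum = 0.8171

0.8171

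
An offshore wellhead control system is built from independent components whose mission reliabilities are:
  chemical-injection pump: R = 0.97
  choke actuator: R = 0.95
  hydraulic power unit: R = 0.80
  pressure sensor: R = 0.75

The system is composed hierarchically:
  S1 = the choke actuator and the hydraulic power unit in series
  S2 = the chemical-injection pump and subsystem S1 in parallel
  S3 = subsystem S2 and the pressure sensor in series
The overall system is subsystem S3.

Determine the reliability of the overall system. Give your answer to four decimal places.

Series (choke actuator and hydraulic power unit): 0.950000 × 0.800000 = 0.760000
Parallel (chemical-injection pump and [0.760000]): 1 − (1 − 0.970000)(1 − 0.760000) = 0.992800
Series ([0.992800] and pressure sensor): 0.992800 × 0.750000 = 0.7446

0.7446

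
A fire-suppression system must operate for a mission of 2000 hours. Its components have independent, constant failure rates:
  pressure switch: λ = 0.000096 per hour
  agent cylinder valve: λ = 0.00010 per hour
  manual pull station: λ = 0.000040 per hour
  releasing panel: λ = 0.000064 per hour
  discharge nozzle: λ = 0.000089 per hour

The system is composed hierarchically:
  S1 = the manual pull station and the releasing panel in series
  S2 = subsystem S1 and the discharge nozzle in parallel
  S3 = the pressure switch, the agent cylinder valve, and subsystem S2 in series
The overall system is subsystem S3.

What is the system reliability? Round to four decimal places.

0.6550

R(pressure switch) = exp(−0.000096 × 2000) = 0.825307
R(agent cylinder valve) = exp(−0.00010 × 2000) = 0.818731
R(manual pull station) = exp(−0.000040 × 2000) = 0.923116
R(releasing panel) = exp(−0.000064 × 2000) = 0.879853
R(discharge nozzle) = exp(−0.000089 × 2000) = 0.836942
Series (manual pull station and releasing panel): 0.923116 × 0.879853 = 0.812206
Parallel ([0.812206] and discharge nozzle): 1 − (1 − 0.812206)(1 − 0.836942) = 0.969379
Series (pressure switch, agent cylinder valve, and [0.969379]): 0.825307 × 0.818731 × 0.969379 = 0.6550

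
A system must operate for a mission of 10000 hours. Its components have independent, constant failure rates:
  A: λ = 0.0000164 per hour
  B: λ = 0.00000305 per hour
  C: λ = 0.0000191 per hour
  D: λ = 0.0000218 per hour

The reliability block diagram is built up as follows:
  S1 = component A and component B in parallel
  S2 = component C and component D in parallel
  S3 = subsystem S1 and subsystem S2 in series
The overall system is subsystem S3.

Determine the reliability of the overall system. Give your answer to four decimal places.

0.9616

R(A) = exp(−0.0000164 × 10000) = 0.848742
R(B) = exp(−0.00000305 × 10000) = 0.969960
R(C) = exp(−0.0000191 × 10000) = 0.826133
R(D) = exp(−0.0000218 × 10000) = 0.804125
Parallel (A and B): 1 − (1 − 0.848742)(1 − 0.969960) = 0.995456
Parallel (C and D): 1 − (1 − 0.826133)(1 − 0.804125) = 0.965944
Series ([0.995456] and [0.965944]): 0.995456 × 0.965944 = 0.9616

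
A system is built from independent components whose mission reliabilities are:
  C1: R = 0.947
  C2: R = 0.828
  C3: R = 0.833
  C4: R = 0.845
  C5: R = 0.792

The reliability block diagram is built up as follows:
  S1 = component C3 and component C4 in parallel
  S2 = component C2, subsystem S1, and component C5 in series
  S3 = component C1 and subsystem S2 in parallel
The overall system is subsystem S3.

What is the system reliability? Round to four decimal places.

Parallel (C3 and C4): 1 − (1 − 0.833000)(1 − 0.845000) = 0.974115
Series (C2, [0.974115], and C5): 0.828000 × 0.974115 × 0.792000 = 0.638801
Parallel (C1 and [0.638801]): 1 − (1 − 0.947000)(1 − 0.638801) = 0.9809

0.9809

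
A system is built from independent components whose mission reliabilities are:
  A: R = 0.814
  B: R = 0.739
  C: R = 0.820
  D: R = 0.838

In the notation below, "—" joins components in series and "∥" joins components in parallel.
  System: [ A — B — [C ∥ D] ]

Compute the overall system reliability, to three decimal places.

0.584

Parallel (C and D): 1 − (1 − 0.82000)(1 − 0.83800) = 0.97084
Series (A, B, and [0.97084]): 0.81400 × 0.73900 × 0.97084 = 0.584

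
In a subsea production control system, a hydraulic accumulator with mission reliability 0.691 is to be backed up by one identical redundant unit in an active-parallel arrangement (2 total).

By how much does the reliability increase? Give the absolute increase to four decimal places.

R_before = 0.691
R_after = 1 − (1 − 0.691)^2 = 0.9045
ΔR = 0.9045 − 0.691 = 0.2135

0.2135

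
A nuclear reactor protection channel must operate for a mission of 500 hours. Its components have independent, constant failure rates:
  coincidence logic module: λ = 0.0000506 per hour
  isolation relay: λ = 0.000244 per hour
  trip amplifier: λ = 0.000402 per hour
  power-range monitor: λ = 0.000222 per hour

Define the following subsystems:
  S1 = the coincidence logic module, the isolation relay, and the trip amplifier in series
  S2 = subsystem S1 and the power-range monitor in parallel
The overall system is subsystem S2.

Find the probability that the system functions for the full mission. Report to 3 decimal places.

R(coincidence logic module) = exp(−0.0000506 × 500) = 0.97502
R(isolation relay) = exp(−0.000244 × 500) = 0.88515
R(trip amplifier) = exp(−0.000402 × 500) = 0.81791
R(power-range monitor) = exp(−0.000222 × 500) = 0.89494
Series (coincidence logic module, isolation relay, and trip amplifier): 0.97502 × 0.88515 × 0.81791 = 0.70589
Parallel ([0.70589] and power-range monitor): 1 − (1 − 0.70589)(1 − 0.89494) = 0.969

0.969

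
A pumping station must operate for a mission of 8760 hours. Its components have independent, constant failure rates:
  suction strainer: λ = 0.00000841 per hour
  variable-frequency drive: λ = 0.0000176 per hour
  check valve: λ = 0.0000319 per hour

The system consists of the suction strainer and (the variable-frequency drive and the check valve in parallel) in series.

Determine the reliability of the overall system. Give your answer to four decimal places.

0.8966

R(suction strainer) = exp(−0.00000841 × 8760) = 0.928977
R(variable-frequency drive) = exp(−0.0000176 × 8760) = 0.857121
R(check valve) = exp(−0.0000319 × 8760) = 0.756204
Parallel (variable-frequency drive and check valve): 1 − (1 − 0.857121)(1 − 0.756204) = 0.965167
Series (suction strainer and [0.965167]): 0.928977 × 0.965167 = 0.8966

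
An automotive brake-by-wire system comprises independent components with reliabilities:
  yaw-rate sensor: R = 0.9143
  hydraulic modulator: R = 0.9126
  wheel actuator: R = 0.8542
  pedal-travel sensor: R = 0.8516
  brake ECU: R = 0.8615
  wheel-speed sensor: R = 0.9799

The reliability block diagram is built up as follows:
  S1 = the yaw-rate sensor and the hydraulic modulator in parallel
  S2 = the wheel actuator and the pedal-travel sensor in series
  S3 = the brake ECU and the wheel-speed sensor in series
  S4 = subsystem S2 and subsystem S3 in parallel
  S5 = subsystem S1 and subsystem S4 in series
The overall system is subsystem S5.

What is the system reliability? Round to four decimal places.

0.9504

Parallel (yaw-rate sensor and hydraulic modulator): 1 − (1 − 0.914300)(1 − 0.912600) = 0.992510
Series (wheel actuator and pedal-travel sensor): 0.854200 × 0.851600 = 0.727437
Series (brake ECU and wheel-speed sensor): 0.861500 × 0.979900 = 0.844184
Parallel ([0.727437] and [0.844184]): 1 − (1 − 0.727437)(1 − 0.844184) = 0.957530
Series ([0.992510] and [0.957530]): 0.992510 × 0.957530 = 0.9504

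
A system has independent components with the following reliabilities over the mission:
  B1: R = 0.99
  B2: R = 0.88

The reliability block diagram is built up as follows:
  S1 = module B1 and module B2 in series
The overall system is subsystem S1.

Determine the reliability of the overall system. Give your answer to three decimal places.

0.871

Series (B1 and B2): 0.99000 × 0.88000 = 0.871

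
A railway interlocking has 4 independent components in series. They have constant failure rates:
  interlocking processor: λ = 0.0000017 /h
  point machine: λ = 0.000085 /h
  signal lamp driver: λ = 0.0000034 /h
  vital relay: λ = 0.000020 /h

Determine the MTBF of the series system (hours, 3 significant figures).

9080

Series of exponential components: λ_sys = Σ λ_i
λ_sys = 0.0000017 + 0.000085 + 0.0000034 + 0.000020 = 1.1010e-04 /h
MTBF = 1 / λ_sys = 9080 h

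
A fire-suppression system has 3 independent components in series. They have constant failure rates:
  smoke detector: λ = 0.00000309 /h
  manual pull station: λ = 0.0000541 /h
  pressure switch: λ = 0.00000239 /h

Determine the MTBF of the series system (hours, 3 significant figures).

16800

Series of exponential components: λ_sys = Σ λ_i
λ_sys = 0.00000309 + 0.0000541 + 0.00000239 = 5.9580e-05 /h
MTBF = 1 / λ_sys = 16800 h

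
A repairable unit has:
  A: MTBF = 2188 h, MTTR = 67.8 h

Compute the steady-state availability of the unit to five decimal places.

0.96994

A(A) = MTBF/(MTBF+MTTR) = 2188/(2188+67.8) = 0.96994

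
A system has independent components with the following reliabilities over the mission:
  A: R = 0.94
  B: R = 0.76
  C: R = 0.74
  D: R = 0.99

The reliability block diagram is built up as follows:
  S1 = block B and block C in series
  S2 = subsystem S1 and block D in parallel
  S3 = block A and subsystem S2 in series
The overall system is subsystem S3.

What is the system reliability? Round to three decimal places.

Series (B and C): 0.76000 × 0.74000 = 0.56240
Parallel ([0.56240] and D): 1 − (1 − 0.56240)(1 − 0.99000) = 0.99562
Series (A and [0.99562]): 0.94000 × 0.99562 = 0.936

0.936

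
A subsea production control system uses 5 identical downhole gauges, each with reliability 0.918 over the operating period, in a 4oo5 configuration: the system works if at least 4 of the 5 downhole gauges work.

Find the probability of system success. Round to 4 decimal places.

R = Σ_{i=4}^{5} C(5,i) p^i (1−p)^{5−i} with p = 0.918
C(5,4)·0.918^4·0.082^1 = 0.291175
C(5,5)·0.918^5·0.082^0 = 0.651949
Sum = 0.9431

0.9431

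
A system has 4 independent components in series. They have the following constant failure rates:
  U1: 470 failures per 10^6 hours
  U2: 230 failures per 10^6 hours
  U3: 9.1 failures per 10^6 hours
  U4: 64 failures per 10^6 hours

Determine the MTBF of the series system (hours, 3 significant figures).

1290

Series of exponential components: λ_sys = Σ λ_i
λ_sys = 0.00047 + 0.00023 + 0.0000091 + 0.000064 = 7.7310e-04 /h
MTBF = 1 / λ_sys = 1290 h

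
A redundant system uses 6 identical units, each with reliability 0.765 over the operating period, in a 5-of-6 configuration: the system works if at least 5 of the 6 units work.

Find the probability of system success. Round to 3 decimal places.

0.570

R = Σ_{i=5}^{6} C(6,i) p^i (1−p)^{6−i} with p = 0.765
C(6,5)·0.765^5·0.235^1 = 0.36943
C(6,6)·0.765^6·0.235^0 = 0.20043
Sum = 0.570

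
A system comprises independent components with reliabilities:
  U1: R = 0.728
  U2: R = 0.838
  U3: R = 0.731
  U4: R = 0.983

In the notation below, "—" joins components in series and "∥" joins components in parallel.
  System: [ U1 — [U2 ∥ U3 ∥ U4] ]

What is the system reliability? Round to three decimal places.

0.727

Parallel (U2, U3, and U4): 1 − (1 − 0.83800)(1 − 0.73100)(1 − 0.98300) = 0.99926
Series (U1 and [0.99926]): 0.72800 × 0.99926 = 0.727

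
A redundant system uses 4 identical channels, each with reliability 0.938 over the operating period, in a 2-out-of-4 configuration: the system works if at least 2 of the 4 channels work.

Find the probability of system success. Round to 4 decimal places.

R = Σ_{i=2}^{4} C(4,i) p^i (1−p)^{4−i} with p = 0.938
C(4,2)·0.938^2·0.062^2 = 0.020293
C(4,3)·0.938^3·0.062^1 = 0.204673
C(4,4)·0.938^4·0.062^0 = 0.774125
Sum = 0.9991

0.9991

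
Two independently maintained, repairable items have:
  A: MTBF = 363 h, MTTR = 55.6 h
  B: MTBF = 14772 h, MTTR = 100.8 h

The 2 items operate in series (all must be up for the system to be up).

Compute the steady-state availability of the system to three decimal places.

A(A) = MTBF/(MTBF+MTTR) = 363/(363+55.6) = 0.867176
A(B) = MTBF/(MTBF+MTTR) = 14772/(14772+100.8) = 0.993223
Series availability: 0.867176 × 0.993223 = 0.861

0.861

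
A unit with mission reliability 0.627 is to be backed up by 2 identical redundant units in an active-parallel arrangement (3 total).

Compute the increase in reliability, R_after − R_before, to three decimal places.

R_before = 0.627
R_after = 1 − (1 − 0.627)^3 = 0.948
ΔR = 0.948 − 0.627 = 0.321

0.321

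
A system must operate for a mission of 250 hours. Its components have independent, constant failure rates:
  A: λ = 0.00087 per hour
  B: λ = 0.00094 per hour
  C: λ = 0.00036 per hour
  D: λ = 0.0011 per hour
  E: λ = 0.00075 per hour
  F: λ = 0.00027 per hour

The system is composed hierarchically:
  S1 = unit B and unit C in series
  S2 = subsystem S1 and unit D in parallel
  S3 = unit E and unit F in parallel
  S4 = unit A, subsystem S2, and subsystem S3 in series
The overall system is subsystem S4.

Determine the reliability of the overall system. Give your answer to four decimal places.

R(A) = exp(−0.00087 × 250) = 0.804528
R(B) = exp(−0.00094 × 250) = 0.790571
R(C) = exp(−0.00036 × 250) = 0.913931
R(D) = exp(−0.0011 × 250) = 0.759572
R(E) = exp(−0.00075 × 250) = 0.829029
R(F) = exp(−0.00027 × 250) = 0.934728
Series (B and C): 0.790571 × 0.913931 = 0.722527
Parallel ([0.722527] and D): 1 − (1 − 0.722527)(1 − 0.759572) = 0.933288
Parallel (E and F): 1 − (1 − 0.829029)(1 − 0.934728) = 0.988840
Series (A, [0.933288], and [0.988840]): 0.804528 × 0.933288 × 0.988840 = 0.7425

0.7425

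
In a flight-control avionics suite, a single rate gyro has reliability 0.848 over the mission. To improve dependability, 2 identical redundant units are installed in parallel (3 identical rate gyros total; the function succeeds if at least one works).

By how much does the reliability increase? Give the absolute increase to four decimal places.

R_before = 0.848
R_after = 1 − (1 − 0.848)^3 = 0.9965
ΔR = 0.9965 − 0.848 = 0.1485

0.1485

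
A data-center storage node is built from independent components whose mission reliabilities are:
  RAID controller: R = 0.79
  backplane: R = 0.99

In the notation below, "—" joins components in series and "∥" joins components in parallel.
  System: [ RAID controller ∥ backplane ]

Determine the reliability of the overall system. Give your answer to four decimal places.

Parallel (RAID controller and backplane): 1 − (1 − 0.790000)(1 − 0.990000) = 0.9979

0.9979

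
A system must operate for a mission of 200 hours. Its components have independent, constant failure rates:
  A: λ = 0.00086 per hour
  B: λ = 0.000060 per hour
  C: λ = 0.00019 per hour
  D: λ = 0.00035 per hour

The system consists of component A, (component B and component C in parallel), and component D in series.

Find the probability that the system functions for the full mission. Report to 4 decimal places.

0.7847

R(A) = exp(−0.00086 × 200) = 0.841979
R(B) = exp(−0.000060 × 200) = 0.988072
R(C) = exp(−0.00019 × 200) = 0.962713
R(D) = exp(−0.00035 × 200) = 0.932394
Parallel (B and C): 1 − (1 − 0.988072)(1 − 0.962713) = 0.999555
Series (A, [0.999555], and D): 0.841979 × 0.999555 × 0.932394 = 0.7847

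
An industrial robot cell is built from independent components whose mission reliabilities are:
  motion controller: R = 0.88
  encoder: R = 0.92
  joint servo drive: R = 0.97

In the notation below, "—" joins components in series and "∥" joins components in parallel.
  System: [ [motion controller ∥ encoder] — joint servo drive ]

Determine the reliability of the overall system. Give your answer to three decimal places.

0.961

Parallel (motion controller and encoder): 1 − (1 − 0.88000)(1 − 0.92000) = 0.99040
Series ([0.99040] and joint servo drive): 0.99040 × 0.97000 = 0.961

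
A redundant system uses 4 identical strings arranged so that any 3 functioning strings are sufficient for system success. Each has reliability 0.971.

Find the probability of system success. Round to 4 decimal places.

0.9951

R = Σ_{i=3}^{4} C(4,i) p^i (1−p)^{4−i} with p = 0.971
C(4,3)·0.971^3·0.029^1 = 0.106198
C(4,4)·0.971^4·0.029^0 = 0.888949
Sum = 0.9951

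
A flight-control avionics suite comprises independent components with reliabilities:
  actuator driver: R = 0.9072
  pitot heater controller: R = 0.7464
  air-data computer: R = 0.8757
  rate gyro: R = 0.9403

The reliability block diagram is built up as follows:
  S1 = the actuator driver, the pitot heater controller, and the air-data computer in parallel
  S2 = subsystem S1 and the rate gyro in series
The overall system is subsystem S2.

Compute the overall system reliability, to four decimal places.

0.9375

Parallel (actuator driver, pitot heater controller, and air-data computer): 1 − (1 − 0.907200)(1 − 0.746400)(1 − 0.875700) = 0.997075
Series ([0.997075] and rate gyro): 0.997075 × 0.940300 = 0.9375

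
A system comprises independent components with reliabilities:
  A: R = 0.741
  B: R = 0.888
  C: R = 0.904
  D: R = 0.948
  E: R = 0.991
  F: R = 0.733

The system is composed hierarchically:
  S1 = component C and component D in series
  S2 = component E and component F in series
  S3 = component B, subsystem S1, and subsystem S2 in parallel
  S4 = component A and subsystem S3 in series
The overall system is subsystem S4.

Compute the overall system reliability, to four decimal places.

0.7378

Series (C and D): 0.904000 × 0.948000 = 0.856992
Series (E and F): 0.991000 × 0.733000 = 0.726403
Parallel (B, [0.856992], and [0.726403]): 1 − (1 − 0.888000)(1 − 0.856992)(1 − 0.726403) = 0.995618
Series (A and [0.995618]): 0.741000 × 0.995618 = 0.7378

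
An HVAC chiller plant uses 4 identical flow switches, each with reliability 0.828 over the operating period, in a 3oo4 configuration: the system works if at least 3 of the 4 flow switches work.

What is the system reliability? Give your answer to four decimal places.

R = Σ_{i=3}^{4} C(4,i) p^i (1−p)^{4−i} with p = 0.828
C(4,3)·0.828^3·0.172^1 = 0.390553
C(4,4)·0.828^4·0.172^0 = 0.470025
Sum = 0.8606

0.8606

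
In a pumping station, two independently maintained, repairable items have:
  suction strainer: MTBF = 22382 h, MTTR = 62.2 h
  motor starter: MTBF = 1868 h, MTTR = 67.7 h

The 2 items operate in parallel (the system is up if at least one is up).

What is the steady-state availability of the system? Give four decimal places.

0.9999

A(suction strainer) = MTBF/(MTBF+MTTR) = 22382/(22382+62.2) = 0.997229
A(motor starter) = MTBF/(MTBF+MTTR) = 1868/(1868+67.7) = 0.965026
Parallel availability: 1 − (1 − 0.997229)(1 − 0.965026) = 0.9999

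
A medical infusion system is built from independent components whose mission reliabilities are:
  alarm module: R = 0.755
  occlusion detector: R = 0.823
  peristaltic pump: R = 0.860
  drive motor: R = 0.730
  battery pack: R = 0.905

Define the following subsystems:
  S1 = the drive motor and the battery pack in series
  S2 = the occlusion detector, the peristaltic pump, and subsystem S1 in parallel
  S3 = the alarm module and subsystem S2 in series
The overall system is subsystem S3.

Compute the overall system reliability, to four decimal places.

0.7487

Series (drive motor and battery pack): 0.730000 × 0.905000 = 0.660650
Parallel (occlusion detector, peristaltic pump, and [0.660650]): 1 − (1 − 0.823000)(1 − 0.860000)(1 − 0.660650) = 0.991591
Series (alarm module and [0.991591]): 0.755000 × 0.991591 = 0.7487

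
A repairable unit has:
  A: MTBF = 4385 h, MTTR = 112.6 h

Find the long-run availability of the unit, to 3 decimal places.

A(A) = MTBF/(MTBF+MTTR) = 4385/(4385+112.6) = 0.975

0.975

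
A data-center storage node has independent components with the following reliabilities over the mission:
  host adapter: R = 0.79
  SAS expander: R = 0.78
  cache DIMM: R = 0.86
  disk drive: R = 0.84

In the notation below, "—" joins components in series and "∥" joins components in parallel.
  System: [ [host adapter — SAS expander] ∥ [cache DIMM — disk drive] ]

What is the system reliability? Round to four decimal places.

Series (host adapter and SAS expander): 0.790000 × 0.780000 = 0.616200
Series (cache DIMM and disk drive): 0.860000 × 0.840000 = 0.722400
Parallel ([0.616200] and [0.722400]): 1 − (1 − 0.616200)(1 − 0.722400) = 0.8935

0.8935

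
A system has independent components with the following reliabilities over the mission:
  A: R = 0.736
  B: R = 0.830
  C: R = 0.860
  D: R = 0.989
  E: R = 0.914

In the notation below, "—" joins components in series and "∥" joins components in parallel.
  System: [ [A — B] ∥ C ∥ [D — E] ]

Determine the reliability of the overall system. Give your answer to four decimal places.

Series (A and B): 0.736000 × 0.830000 = 0.610880
Series (D and E): 0.989000 × 0.914000 = 0.903946
Parallel ([0.610880], C, and [0.903946]): 1 − (1 − 0.610880)(1 − 0.860000)(1 − 0.903946) = 0.9948

0.9948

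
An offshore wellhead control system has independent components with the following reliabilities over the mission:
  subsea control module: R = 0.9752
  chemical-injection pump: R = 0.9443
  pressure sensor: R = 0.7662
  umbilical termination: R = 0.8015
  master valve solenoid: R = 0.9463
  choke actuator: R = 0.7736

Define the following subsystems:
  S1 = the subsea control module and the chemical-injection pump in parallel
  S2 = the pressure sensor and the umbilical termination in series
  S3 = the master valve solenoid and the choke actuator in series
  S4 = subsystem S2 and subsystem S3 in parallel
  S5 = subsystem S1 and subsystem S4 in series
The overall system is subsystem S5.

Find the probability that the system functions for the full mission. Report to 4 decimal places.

Parallel (subsea control module and chemical-injection pump): 1 − (1 − 0.975200)(1 − 0.944300) = 0.998619
Series (pressure sensor and umbilical termination): 0.766200 × 0.801500 = 0.614109
Series (master valve solenoid and choke actuator): 0.946300 × 0.773600 = 0.732058
Parallel ([0.614109] and [0.732058]): 1 − (1 − 0.614109)(1 − 0.732058) = 0.896604
Series ([0.998619] and [0.896604]): 0.998619 × 0.896604 = 0.8954

0.8954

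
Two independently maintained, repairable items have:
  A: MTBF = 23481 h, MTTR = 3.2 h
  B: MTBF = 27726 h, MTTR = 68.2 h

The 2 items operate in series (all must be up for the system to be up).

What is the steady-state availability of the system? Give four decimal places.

0.9974

A(A) = MTBF/(MTBF+MTTR) = 23481/(23481+3.2) = 0.999864
A(B) = MTBF/(MTBF+MTTR) = 27726/(27726+68.2) = 0.997546
Series availability: 0.999864 × 0.997546 = 0.9974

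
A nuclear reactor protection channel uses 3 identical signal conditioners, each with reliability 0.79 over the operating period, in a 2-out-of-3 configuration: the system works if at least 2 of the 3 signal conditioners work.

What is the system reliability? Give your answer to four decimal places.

0.8862

R = Σ_{i=2}^{3} C(3,i) p^i (1−p)^{3−i} with p = 0.79
C(3,2)·0.79^2·0.21^1 = 0.393183
C(3,3)·0.79^3·0.21^0 = 0.493039
Sum = 0.8862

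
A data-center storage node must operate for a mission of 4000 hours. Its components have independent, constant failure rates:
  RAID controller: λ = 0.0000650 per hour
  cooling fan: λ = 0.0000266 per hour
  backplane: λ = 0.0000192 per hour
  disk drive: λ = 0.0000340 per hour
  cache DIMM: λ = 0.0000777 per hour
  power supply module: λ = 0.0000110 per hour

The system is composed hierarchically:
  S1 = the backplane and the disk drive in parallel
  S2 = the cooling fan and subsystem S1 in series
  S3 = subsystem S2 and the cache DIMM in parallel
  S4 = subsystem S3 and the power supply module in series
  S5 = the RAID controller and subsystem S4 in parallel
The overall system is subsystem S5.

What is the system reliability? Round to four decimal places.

0.9837

R(RAID controller) = exp(−0.0000650 × 4000) = 0.771052
R(cooling fan) = exp(−0.0000266 × 4000) = 0.899065
R(backplane) = exp(−0.0000192 × 4000) = 0.926075
R(disk drive) = exp(−0.0000340 × 4000) = 0.872843
R(cache DIMM) = exp(−0.0000777 × 4000) = 0.732860
R(power supply module) = exp(−0.0000110 × 4000) = 0.956954
Parallel (backplane and disk drive): 1 − (1 − 0.926075)(1 − 0.872843) = 0.990600
Series (cooling fan and [0.990600]): 0.899065 × 0.990600 = 0.890614
Parallel ([0.890614] and cache DIMM): 1 − (1 − 0.890614)(1 − 0.732860) = 0.970779
Series ([0.970779] and power supply module): 0.970779 × 0.956954 = 0.928991
Parallel (RAID controller and [0.928991]): 1 − (1 − 0.771052)(1 − 0.928991) = 0.9837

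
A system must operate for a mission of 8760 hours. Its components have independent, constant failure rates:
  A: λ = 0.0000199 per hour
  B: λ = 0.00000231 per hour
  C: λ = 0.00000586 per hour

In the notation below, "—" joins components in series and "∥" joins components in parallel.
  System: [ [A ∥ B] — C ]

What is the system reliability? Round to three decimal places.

R(A) = exp(−0.0000199 × 8760) = 0.84002
R(B) = exp(−0.00000231 × 8760) = 0.97997
R(C) = exp(−0.00000586 × 8760) = 0.94996
Parallel (A and B): 1 − (1 − 0.84002)(1 − 0.97997) = 0.99680
Series ([0.99680] and C): 0.99680 × 0.94996 = 0.947

0.947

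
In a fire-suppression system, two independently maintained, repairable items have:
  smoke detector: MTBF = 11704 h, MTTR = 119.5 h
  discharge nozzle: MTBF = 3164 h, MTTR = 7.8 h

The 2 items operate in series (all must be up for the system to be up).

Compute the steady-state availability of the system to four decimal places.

0.9875

A(smoke detector) = MTBF/(MTBF+MTTR) = 11704/(11704+119.5) = 0.989893
A(discharge nozzle) = MTBF/(MTBF+MTTR) = 3164/(3164+7.8) = 0.997541
Series availability: 0.989893 × 0.997541 = 0.9875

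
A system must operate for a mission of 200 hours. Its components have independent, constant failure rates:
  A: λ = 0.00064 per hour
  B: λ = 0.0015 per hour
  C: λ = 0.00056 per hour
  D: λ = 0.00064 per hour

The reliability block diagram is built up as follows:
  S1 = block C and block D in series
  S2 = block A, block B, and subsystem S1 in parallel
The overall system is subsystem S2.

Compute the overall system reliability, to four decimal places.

0.9934

R(A) = exp(−0.00064 × 200) = 0.879853
R(B) = exp(−0.0015 × 200) = 0.740818
R(C) = exp(−0.00056 × 200) = 0.894044
R(D) = exp(−0.00064 × 200) = 0.879853
Series (C and D): 0.894044 × 0.879853 = 0.786627
Parallel (A, B, and [0.786627]): 1 − (1 − 0.879853)(1 − 0.740818)(1 − 0.786627) = 0.9934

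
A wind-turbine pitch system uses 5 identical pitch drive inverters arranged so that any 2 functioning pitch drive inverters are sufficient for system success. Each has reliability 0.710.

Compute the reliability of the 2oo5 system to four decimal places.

R = Σ_{i=2}^{5} C(5,i) p^i (1−p)^{5−i} with p = 0.710
C(5,2)·0.710^2·0.290^3 = 0.122945
C(5,3)·0.710^3·0.290^2 = 0.301003
C(5,4)·0.710^4·0.290^1 = 0.368469
C(5,5)·0.710^5·0.290^0 = 0.180423
Sum = 0.9728

0.9728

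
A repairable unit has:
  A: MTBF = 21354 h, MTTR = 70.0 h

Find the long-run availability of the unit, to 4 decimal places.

0.9967

A(A) = MTBF/(MTBF+MTTR) = 21354/(21354+70.0) = 0.9967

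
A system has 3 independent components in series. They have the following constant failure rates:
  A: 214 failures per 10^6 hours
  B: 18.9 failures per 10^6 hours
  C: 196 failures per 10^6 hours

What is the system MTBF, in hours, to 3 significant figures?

2330

Series of exponential components: λ_sys = Σ λ_i
λ_sys = 0.000214 + 0.0000189 + 0.000196 = 4.2890e-04 /h
MTBF = 1 / λ_sys = 2330 h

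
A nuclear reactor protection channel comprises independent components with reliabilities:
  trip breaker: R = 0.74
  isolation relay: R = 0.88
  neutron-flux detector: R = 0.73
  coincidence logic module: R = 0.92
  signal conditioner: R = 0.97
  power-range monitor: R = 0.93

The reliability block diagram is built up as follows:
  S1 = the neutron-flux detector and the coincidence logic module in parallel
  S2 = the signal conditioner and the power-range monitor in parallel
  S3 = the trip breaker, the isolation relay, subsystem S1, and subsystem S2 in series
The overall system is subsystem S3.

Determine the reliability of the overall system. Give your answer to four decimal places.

0.6358

Parallel (neutron-flux detector and coincidence logic module): 1 − (1 − 0.730000)(1 − 0.920000) = 0.978400
Parallel (signal conditioner and power-range monitor): 1 − (1 − 0.970000)(1 − 0.930000) = 0.997900
Series (trip breaker, isolation relay, [0.978400], and [0.997900]): 0.740000 × 0.880000 × 0.978400 × 0.997900 = 0.6358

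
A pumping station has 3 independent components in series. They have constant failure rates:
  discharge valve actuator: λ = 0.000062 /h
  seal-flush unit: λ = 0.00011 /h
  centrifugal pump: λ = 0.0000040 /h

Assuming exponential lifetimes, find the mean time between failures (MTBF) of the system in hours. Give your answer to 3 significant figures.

Series of exponential components: λ_sys = Σ λ_i
λ_sys = 0.000062 + 0.00011 + 0.0000040 = 1.7600e-04 /h
MTBF = 1 / λ_sys = 5680 h

5680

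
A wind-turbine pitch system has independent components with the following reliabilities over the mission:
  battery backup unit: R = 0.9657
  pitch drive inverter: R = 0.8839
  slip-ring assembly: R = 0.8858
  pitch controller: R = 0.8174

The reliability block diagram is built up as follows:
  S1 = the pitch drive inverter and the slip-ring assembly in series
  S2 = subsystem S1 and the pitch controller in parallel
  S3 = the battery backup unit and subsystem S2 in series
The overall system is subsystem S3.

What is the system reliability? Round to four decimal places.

Series (pitch drive inverter and slip-ring assembly): 0.883900 × 0.885800 = 0.782959
Parallel ([0.782959] and pitch controller): 1 − (1 − 0.782959)(1 − 0.817400) = 0.960368
Series (battery backup unit and [0.960368]): 0.965700 × 0.960368 = 0.9274

0.9274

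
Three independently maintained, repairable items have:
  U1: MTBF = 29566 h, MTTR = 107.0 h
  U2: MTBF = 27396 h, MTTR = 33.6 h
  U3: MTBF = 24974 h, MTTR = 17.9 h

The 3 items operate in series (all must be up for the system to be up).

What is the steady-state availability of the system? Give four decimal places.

A(U1) = MTBF/(MTBF+MTTR) = 29566/(29566+107.0) = 0.996394
A(U2) = MTBF/(MTBF+MTTR) = 27396/(27396+33.6) = 0.998775
A(U3) = MTBF/(MTBF+MTTR) = 24974/(24974+17.9) = 0.999284
Series availability: 0.996394 × 0.998775 × 0.999284 = 0.9945

0.9945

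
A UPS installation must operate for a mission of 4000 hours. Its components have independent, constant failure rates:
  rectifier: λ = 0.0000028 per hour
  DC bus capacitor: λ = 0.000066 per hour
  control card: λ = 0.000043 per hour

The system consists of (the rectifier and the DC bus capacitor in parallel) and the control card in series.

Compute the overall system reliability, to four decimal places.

0.8398

R(rectifier) = exp(−0.0000028 × 4000) = 0.988862
R(DC bus capacitor) = exp(−0.000066 × 4000) = 0.767974
R(control card) = exp(−0.000043 × 4000) = 0.841979
Parallel (rectifier and DC bus capacitor): 1 − (1 − 0.988862)(1 − 0.767974) = 0.997416
Series ([0.997416] and control card): 0.997416 × 0.841979 = 0.8398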